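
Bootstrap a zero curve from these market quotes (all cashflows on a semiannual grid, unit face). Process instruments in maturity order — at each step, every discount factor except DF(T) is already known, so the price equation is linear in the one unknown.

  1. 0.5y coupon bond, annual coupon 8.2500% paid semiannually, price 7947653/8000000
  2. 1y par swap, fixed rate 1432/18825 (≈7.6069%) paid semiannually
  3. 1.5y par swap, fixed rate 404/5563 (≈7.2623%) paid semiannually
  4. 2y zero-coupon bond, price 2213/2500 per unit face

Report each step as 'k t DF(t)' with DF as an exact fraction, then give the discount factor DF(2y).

1 1/2 9541/10000
2 1 2321/2500
3 3/2 899/1000
4 2 2213/2500
DF(2y) = 2213/2500 ≈ 0.885200

step 1 [0.5y] bond c/2=33/800: DF=(7947653/8000000 − 33/800·(0))/(1+33/800) = 9541/10000 ≈ 0.954100
step 2 [1y] swap r/2=716/18825: DF=(1 − 716/18825·(0.954100))/(1+716/18825) = 2321/2500 ≈ 0.928400
step 3 [1.5y] swap r/2=202/5563: DF=(1 − 202/5563·(0.954100+0.928400))/(1+202/5563) = 899/1000 ≈ 0.899000
step 4 [2y] zero: DF = P = 2213/2500 ≈ 0.885200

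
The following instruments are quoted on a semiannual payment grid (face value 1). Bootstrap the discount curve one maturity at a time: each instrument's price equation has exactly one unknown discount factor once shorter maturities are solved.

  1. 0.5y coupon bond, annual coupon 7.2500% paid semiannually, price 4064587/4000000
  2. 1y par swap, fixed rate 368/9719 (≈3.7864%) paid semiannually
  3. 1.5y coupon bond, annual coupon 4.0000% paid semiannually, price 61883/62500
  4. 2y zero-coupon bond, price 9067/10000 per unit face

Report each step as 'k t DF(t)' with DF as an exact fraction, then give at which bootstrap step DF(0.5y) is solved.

1 1/2 4903/5000
2 1 602/625
3 3/2 4663/5000
4 2 9067/10000
DF(0.5y) is solved at step 1

step 1 [0.5y] bond c/2=29/800: DF=(4064587/4000000 − 29/800·(0))/(1+29/800) = 4903/5000 ≈ 0.980600
step 2 [1y] swap r/2=184/9719: DF=(1 − 184/9719·(0.980600))/(1+184/9719) = 602/625 ≈ 0.963200
step 3 [1.5y] bond c/2=1/50: DF=(61883/62500 − 1/50·(0.980600+0.963200))/(1+1/50) = 4663/5000 ≈ 0.932600
step 4 [2y] zero: DF = P = 9067/10000 ≈ 0.906700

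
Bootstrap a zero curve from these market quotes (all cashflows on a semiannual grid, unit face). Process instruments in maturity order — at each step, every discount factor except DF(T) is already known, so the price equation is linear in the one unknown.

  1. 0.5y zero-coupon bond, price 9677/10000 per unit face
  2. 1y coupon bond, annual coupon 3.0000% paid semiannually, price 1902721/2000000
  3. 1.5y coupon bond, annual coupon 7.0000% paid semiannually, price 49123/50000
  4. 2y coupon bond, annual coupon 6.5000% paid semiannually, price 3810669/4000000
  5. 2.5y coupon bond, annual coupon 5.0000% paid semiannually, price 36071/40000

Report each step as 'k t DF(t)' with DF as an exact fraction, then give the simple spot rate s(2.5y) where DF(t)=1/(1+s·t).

1 1/2 9677/10000
2 1 923/1000
3 3/2 8853/10000
4 2 8353/10000
5 5/2 7917/10000
s(2.5y) = (1/(7917/10000) − 1)/(5/2) = 4166/39585 ≈ 10.5242%

step 1 [0.5y] zero: DF = P = 9677/10000 ≈ 0.967700
step 2 [1y] bond c/2=3/200: DF=(1902721/2000000 − 3/200·(0.967700))/(1+3/200) = 923/1000 ≈ 0.923000
step 3 [1.5y] bond c/2=7/200: DF=(49123/50000 − 7/200·(0.967700+0.923000))/(1+7/200) = 8853/10000 ≈ 0.885300
step 4 [2y] bond c/2=13/400: DF=(3810669/4000000 − 13/400·(0.967700+0.923000+0.885300))/(1+13/400) = 8353/10000 ≈ 0.835300
step 5 [2.5y] bond c/2=1/40: DF=(36071/40000 − 1/40·(0.967700+0.923000+0.885300+0.835300))/(1+1/40) = 7917/10000 ≈ 0.791700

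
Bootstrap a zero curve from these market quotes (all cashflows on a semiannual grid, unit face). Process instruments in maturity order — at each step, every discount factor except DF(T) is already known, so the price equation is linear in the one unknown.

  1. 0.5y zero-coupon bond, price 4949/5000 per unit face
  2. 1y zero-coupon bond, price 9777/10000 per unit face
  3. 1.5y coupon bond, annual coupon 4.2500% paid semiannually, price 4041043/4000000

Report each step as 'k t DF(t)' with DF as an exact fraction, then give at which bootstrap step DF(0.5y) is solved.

step 1 [0.5y] zero: DF = P = 4949/5000 ≈ 0.989800
step 2 [1y] zero: DF = P = 9777/10000 ≈ 0.977700
step 3 [1.5y] bond c/2=17/800: DF=(4041043/4000000 − 17/800·(0.989800+0.977700))/(1+17/800) = 9483/10000 ≈ 0.948300

1 1/2 4949/5000
2 1 9777/10000
3 3/2 9483/10000
DF(0.5y) is solved at step 1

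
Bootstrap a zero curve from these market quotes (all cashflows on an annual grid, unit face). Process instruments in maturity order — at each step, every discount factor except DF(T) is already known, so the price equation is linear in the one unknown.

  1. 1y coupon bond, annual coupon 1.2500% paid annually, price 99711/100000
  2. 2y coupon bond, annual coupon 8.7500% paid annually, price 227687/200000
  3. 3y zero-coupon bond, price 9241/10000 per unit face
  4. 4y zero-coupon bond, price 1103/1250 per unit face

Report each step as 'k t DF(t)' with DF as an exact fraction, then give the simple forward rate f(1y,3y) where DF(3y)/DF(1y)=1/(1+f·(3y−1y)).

step 1 [1y] bond c/1=1/80: DF=(99711/100000 − 1/80·(0))/(1+1/80) = 1231/1250 ≈ 0.984800
step 2 [2y] bond c/1=7/80: DF=(227687/200000 − 7/80·(0.984800))/(1+7/80) = 2419/2500 ≈ 0.967600
step 3 [3y] zero: DF = P = 9241/10000 ≈ 0.924100
step 4 [4y] zero: DF = P = 1103/1250 ≈ 0.882400

1 1 1231/1250
2 2 2419/2500
3 3 9241/10000
4 4 1103/1250
f(1y,3y) = ((1231/1250)/(9241/10000) − 1)/(2) = 607/18482 ≈ 3.2843%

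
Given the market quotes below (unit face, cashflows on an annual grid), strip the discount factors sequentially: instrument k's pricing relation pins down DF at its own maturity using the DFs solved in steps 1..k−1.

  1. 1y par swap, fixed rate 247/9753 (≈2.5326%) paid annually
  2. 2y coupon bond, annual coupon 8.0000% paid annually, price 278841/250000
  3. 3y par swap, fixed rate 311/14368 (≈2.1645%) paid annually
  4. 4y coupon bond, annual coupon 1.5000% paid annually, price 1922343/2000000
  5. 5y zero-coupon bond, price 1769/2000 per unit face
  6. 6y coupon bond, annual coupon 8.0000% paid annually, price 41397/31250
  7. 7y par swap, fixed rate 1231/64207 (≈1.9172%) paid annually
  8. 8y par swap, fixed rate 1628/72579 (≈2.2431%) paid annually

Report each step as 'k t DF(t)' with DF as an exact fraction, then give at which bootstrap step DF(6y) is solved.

1 1 9753/10000
2 2 1921/2000
3 3 4689/5000
4 4 1809/2000
5 5 1769/2000
6 6 2203/2500
7 7 8769/10000
8 8 2093/2500
DF(6y) is solved at step 6

step 1 [1y] swap r/1=247/9753: DF=(1 − 247/9753·(0))/(1+247/9753) = 9753/10000 ≈ 0.975300
step 2 [2y] bond c/1=2/25: DF=(278841/250000 − 2/25·(0.975300))/(1+2/25) = 1921/2000 ≈ 0.960500
step 3 [3y] swap r/1=311/14368: DF=(1 − 311/14368·(0.975300+0.960500))/(1+311/14368) = 4689/5000 ≈ 0.937800
step 4 [4y] bond c/1=3/200: DF=(1922343/2000000 − 3/200·(0.975300+0.960500+0.937800))/(1+3/200) = 1809/2000 ≈ 0.904500
step 5 [5y] zero: DF = P = 1769/2000 ≈ 0.884500
step 6 [6y] bond c/1=2/25: DF=(41397/31250 − 2/25·(0.975300+0.960500+0.937800+0.904500+0.884500))/(1+2/25) = 2203/2500 ≈ 0.881200
step 7 [7y] swap r/1=1231/64207: DF=(1 − 1231/64207·(0.975300+0.960500+0.937800+0.904500+0.884500+0.881200))/(1+1231/64207) = 8769/10000 ≈ 0.876900
step 8 [8y] swap r/1=1628/72579: DF=(1 − 1628/72579·(0.975300+0.960500+0.937800+0.904500+0.884500+0.881200+0.876900))/(1+1628/72579) = 2093/2500 ≈ 0.837200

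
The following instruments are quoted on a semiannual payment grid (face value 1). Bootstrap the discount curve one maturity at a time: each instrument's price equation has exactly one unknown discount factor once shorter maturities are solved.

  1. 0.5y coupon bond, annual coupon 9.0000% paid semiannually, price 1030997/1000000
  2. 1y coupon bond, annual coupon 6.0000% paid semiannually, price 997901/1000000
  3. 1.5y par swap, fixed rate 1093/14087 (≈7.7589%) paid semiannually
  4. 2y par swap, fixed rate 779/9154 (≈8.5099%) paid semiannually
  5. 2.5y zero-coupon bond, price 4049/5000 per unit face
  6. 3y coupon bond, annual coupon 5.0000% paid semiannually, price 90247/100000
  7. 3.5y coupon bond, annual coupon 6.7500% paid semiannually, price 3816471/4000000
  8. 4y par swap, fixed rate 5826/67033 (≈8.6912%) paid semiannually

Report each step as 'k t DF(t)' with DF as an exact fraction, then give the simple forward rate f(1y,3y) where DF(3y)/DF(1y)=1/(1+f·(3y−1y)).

step 1 [0.5y] bond c/2=9/200: DF=(1030997/1000000 − 9/200·(0))/(1+9/200) = 4933/5000 ≈ 0.986600
step 2 [1y] bond c/2=3/100: DF=(997901/1000000 − 3/100·(0.986600))/(1+3/100) = 9401/10000 ≈ 0.940100
step 3 [1.5y] swap r/2=1093/28174: DF=(1 − 1093/28174·(0.986600+0.940100))/(1+1093/28174) = 8907/10000 ≈ 0.890700
step 4 [2y] swap r/2=779/18308: DF=(1 − 779/18308·(0.986600+0.940100+0.890700))/(1+779/18308) = 4221/5000 ≈ 0.844200
step 5 [2.5y] zero: DF = P = 4049/5000 ≈ 0.809800
step 6 [3y] bond c/2=1/40: DF=(90247/100000 − 1/40·(0.986600+0.940100+0.890700+0.844200+0.809800))/(1+1/40) = 3857/5000 ≈ 0.771400
step 7 [3.5y] bond c/2=27/800: DF=(3816471/4000000 − 27/800·(0.986600+0.940100+0.890700+0.844200+0.809800+0.771400))/(1+27/800) = 3759/5000 ≈ 0.751800
step 8 [4y] swap r/2=2913/67033: DF=(1 − 2913/67033·(0.986600+0.940100+0.890700+0.844200+0.809800+0.771400+0.751800))/(1+2913/67033) = 7087/10000 ≈ 0.708700

1 1/2 4933/5000
2 1 9401/10000
3 3/2 8907/10000
4 2 4221/5000
5 5/2 4049/5000
6 3 3857/5000
7 7/2 3759/5000
8 4 7087/10000
f(1y,3y) = ((9401/10000)/(3857/5000) − 1)/(2) = 241/2204 ≈ 10.9347%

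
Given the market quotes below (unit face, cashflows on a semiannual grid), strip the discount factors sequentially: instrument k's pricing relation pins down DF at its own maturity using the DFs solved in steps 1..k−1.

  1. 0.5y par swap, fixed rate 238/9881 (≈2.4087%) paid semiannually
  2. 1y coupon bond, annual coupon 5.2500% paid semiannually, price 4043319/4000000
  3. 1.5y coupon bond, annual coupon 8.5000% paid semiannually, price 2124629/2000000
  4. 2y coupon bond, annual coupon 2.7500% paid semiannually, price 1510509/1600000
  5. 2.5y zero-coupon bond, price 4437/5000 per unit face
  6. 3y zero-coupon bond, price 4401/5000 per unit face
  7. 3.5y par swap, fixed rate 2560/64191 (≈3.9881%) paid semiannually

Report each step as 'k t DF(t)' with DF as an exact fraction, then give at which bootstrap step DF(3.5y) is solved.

step 1 [0.5y] swap r/2=119/9881: DF=(1 − 119/9881·(0))/(1+119/9881) = 9881/10000 ≈ 0.988100
step 2 [1y] bond c/2=21/800: DF=(4043319/4000000 − 21/800·(0.988100))/(1+21/800) = 9597/10000 ≈ 0.959700
step 3 [1.5y] bond c/2=17/400: DF=(2124629/2000000 − 17/400·(0.988100+0.959700))/(1+17/400) = 2349/2500 ≈ 0.939600
step 4 [2y] bond c/2=11/800: DF=(1510509/1600000 − 11/800·(0.988100+0.959700+0.939600))/(1+11/800) = 8921/10000 ≈ 0.892100
step 5 [2.5y] zero: DF = P = 4437/5000 ≈ 0.887400
step 6 [3y] zero: DF = P = 4401/5000 ≈ 0.880200
step 7 [3.5y] swap r/2=1280/64191: DF=(1 − 1280/64191·(0.988100+0.959700+0.939600+0.892100+0.887400+0.880200))/(1+1280/64191) = 109/125 ≈ 0.872000

1 1/2 9881/10000
2 1 9597/10000
3 3/2 2349/2500
4 2 8921/10000
5 5/2 4437/5000
6 3 4401/5000
7 7/2 109/125
DF(3.5y) is solved at step 7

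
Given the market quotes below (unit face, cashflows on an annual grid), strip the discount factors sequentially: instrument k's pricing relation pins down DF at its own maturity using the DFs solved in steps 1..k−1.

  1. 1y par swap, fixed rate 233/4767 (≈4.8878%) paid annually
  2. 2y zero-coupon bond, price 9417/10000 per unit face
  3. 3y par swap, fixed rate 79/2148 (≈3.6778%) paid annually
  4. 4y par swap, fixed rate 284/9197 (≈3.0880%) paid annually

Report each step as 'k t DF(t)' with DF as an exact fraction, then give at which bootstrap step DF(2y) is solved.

1 1 4767/5000
2 2 9417/10000
3 3 8973/10000
4 4 554/625
DF(2y) is solved at step 2

step 1 [1y] swap r/1=233/4767: DF=(1 − 233/4767·(0))/(1+233/4767) = 4767/5000 ≈ 0.953400
step 2 [2y] zero: DF = P = 9417/10000 ≈ 0.941700
step 3 [3y] swap r/1=79/2148: DF=(1 − 79/2148·(0.953400+0.941700))/(1+79/2148) = 8973/10000 ≈ 0.897300
step 4 [4y] swap r/1=284/9197: DF=(1 − 284/9197·(0.953400+0.941700+0.897300))/(1+284/9197) = 554/625 ≈ 0.886400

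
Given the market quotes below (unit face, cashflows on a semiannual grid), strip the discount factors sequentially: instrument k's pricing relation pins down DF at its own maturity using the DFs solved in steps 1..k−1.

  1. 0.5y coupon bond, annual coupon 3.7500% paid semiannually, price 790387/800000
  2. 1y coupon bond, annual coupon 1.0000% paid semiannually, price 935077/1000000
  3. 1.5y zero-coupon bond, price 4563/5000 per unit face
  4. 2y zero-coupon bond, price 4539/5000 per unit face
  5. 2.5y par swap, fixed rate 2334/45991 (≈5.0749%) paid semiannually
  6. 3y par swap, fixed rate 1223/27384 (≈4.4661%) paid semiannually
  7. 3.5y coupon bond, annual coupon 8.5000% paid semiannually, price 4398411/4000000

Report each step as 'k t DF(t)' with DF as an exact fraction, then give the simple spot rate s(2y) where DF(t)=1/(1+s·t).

1 1/2 4849/5000
2 1 1157/1250
3 3/2 4563/5000
4 2 4539/5000
5 5/2 8833/10000
6 3 8777/10000
7 7/2 1663/2000
s(2y) = (1/(4539/5000) − 1)/(2) = 461/9078 ≈ 5.0782%

step 1 [0.5y] bond c/2=3/160: DF=(790387/800000 − 3/160·(0))/(1+3/160) = 4849/5000 ≈ 0.969800
step 2 [1y] bond c/2=1/200: DF=(935077/1000000 − 1/200·(0.969800))/(1+1/200) = 1157/1250 ≈ 0.925600
step 3 [1.5y] zero: DF = P = 4563/5000 ≈ 0.912600
step 4 [2y] zero: DF = P = 4539/5000 ≈ 0.907800
step 5 [2.5y] swap r/2=1167/45991: DF=(1 − 1167/45991·(0.969800+0.925600+0.912600+0.907800))/(1+1167/45991) = 8833/10000 ≈ 0.883300
step 6 [3y] swap r/2=1223/54768: DF=(1 − 1223/54768·(0.969800+0.925600+0.912600+0.907800+0.883300))/(1+1223/54768) = 8777/10000 ≈ 0.877700
step 7 [3.5y] bond c/2=17/400: DF=(4398411/4000000 − 17/400·(0.969800+0.925600+0.912600+0.907800+0.883300+0.877700))/(1+17/400) = 1663/2000 ≈ 0.831500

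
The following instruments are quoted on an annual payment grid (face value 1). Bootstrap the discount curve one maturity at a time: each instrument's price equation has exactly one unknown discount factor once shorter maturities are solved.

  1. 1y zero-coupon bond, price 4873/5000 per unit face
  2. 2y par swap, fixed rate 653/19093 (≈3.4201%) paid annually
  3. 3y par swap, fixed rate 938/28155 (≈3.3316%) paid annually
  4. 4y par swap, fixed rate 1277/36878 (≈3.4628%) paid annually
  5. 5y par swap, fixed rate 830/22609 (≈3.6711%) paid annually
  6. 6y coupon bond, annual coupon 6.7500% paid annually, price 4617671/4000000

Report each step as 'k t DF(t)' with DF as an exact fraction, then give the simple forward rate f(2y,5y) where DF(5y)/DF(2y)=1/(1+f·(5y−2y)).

1 1 4873/5000
2 2 9347/10000
3 3 4531/5000
4 4 8723/10000
5 5 417/500
6 6 1591/2000
f(2y,5y) = ((9347/10000)/(417/500) − 1)/(3) = 1007/25020 ≈ 4.0248%

step 1 [1y] zero: DF = P = 4873/5000 ≈ 0.974600
step 2 [2y] swap r/1=653/19093: DF=(1 − 653/19093·(0.974600))/(1+653/19093) = 9347/10000 ≈ 0.934700
step 3 [3y] swap r/1=938/28155: DF=(1 − 938/28155·(0.974600+0.934700))/(1+938/28155) = 4531/5000 ≈ 0.906200
step 4 [4y] swap r/1=1277/36878: DF=(1 − 1277/36878·(0.974600+0.934700+0.906200))/(1+1277/36878) = 8723/10000 ≈ 0.872300
step 5 [5y] swap r/1=830/22609: DF=(1 − 830/22609·(0.974600+0.934700+0.906200+0.872300))/(1+830/22609) = 417/500 ≈ 0.834000
step 6 [6y] bond c/1=27/400: DF=(4617671/4000000 − 27/400·(0.974600+0.934700+0.906200+0.872300+0.834000))/(1+27/400) = 1591/2000 ≈ 0.795500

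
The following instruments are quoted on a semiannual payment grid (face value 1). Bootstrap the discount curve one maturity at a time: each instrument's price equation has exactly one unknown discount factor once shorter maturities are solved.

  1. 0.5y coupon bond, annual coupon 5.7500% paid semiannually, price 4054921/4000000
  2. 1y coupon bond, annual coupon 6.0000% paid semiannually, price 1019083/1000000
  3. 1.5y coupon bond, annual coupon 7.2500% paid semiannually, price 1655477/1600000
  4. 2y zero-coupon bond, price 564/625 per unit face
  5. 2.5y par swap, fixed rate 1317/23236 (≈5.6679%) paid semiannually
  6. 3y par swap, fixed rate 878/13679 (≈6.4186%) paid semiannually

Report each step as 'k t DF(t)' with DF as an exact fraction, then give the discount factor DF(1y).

1 1/2 4927/5000
2 1 9607/10000
3 3/2 1163/1250
4 2 564/625
5 5/2 8683/10000
6 3 2061/2500
DF(1y) = 9607/10000 ≈ 0.960700

step 1 [0.5y] bond c/2=23/800: DF=(4054921/4000000 − 23/800·(0))/(1+23/800) = 4927/5000 ≈ 0.985400
step 2 [1y] bond c/2=3/100: DF=(1019083/1000000 − 3/100·(0.985400))/(1+3/100) = 9607/10000 ≈ 0.960700
step 3 [1.5y] bond c/2=29/800: DF=(1655477/1600000 − 29/800·(0.985400+0.960700))/(1+29/800) = 1163/1250 ≈ 0.930400
step 4 [2y] zero: DF = P = 564/625 ≈ 0.902400
step 5 [2.5y] swap r/2=1317/46472: DF=(1 − 1317/46472·(0.985400+0.960700+0.930400+0.902400))/(1+1317/46472) = 8683/10000 ≈ 0.868300
step 6 [3y] swap r/2=439/13679: DF=(1 − 439/13679·(0.985400+0.960700+0.930400+0.902400+0.868300))/(1+439/13679) = 2061/2500 ≈ 0.824400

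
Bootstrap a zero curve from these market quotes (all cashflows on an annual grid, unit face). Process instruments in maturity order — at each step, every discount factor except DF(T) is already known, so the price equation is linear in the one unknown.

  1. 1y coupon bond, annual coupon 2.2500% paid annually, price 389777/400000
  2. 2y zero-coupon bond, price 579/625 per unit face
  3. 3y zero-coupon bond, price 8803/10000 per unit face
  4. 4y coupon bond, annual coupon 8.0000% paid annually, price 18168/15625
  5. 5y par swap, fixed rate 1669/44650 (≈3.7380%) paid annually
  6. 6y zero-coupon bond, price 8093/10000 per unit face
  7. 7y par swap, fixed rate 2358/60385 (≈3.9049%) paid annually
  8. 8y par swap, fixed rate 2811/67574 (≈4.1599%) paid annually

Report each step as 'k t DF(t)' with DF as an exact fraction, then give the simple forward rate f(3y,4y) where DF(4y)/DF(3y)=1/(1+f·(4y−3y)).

step 1 [1y] bond c/1=9/400: DF=(389777/400000 − 9/400·(0))/(1+9/400) = 953/1000 ≈ 0.953000
step 2 [2y] zero: DF = P = 579/625 ≈ 0.926400
step 3 [3y] zero: DF = P = 8803/10000 ≈ 0.880300
step 4 [4y] bond c/1=2/25: DF=(18168/15625 − 2/25·(0.953000+0.926400+0.880300))/(1+2/25) = 4361/5000 ≈ 0.872200
step 5 [5y] swap r/1=1669/44650: DF=(1 − 1669/44650·(0.953000+0.926400+0.880300+0.872200))/(1+1669/44650) = 8331/10000 ≈ 0.833100
step 6 [6y] zero: DF = P = 8093/10000 ≈ 0.809300
step 7 [7y] swap r/1=2358/60385: DF=(1 − 2358/60385·(0.953000+0.926400+0.880300+0.872200+0.833100+0.809300))/(1+2358/60385) = 3821/5000 ≈ 0.764200
step 8 [8y] swap r/1=2811/67574: DF=(1 − 2811/67574·(0.953000+0.926400+0.880300+0.872200+0.833100+0.809300+0.764200))/(1+2811/67574) = 7189/10000 ≈ 0.718900

1 1 953/1000
2 2 579/625
3 3 8803/10000
4 4 4361/5000
5 5 8331/10000
6 6 8093/10000
7 7 3821/5000
8 8 7189/10000
f(3y,4y) = ((8803/10000)/(4361/5000) − 1)/(1) = 81/8722 ≈ 0.9287%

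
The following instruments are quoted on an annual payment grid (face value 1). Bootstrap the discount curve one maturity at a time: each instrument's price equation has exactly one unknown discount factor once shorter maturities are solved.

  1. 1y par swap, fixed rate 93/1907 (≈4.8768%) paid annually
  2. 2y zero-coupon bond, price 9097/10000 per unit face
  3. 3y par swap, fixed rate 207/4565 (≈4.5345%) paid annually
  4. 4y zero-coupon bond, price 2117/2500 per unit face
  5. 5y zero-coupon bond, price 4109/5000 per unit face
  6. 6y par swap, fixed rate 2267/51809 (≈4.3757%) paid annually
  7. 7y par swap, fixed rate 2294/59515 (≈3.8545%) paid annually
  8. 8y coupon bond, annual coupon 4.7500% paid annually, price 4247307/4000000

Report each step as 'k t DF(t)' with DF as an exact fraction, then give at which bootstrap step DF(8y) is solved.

1 1 1907/2000
2 2 9097/10000
3 3 4379/5000
4 4 2117/2500
5 5 4109/5000
6 6 7733/10000
7 7 3853/5000
8 8 3719/5000
DF(8y) is solved at step 8

step 1 [1y] swap r/1=93/1907: DF=(1 − 93/1907·(0))/(1+93/1907) = 1907/2000 ≈ 0.953500
step 2 [2y] zero: DF = P = 9097/10000 ≈ 0.909700
step 3 [3y] swap r/1=207/4565: DF=(1 − 207/4565·(0.953500+0.909700))/(1+207/4565) = 4379/5000 ≈ 0.875800
step 4 [4y] zero: DF = P = 2117/2500 ≈ 0.846800
step 5 [5y] zero: DF = P = 4109/5000 ≈ 0.821800
step 6 [6y] swap r/1=2267/51809: DF=(1 − 2267/51809·(0.953500+0.909700+0.875800+0.846800+0.821800))/(1+2267/51809) = 7733/10000 ≈ 0.773300
step 7 [7y] swap r/1=2294/59515: DF=(1 − 2294/59515·(0.953500+0.909700+0.875800+0.846800+0.821800+0.773300))/(1+2294/59515) = 3853/5000 ≈ 0.770600
step 8 [8y] bond c/1=19/400: DF=(4247307/4000000 − 19/400·(0.953500+0.909700+0.875800+0.846800+0.821800+0.773300+0.770600))/(1+19/400) = 3719/5000 ≈ 0.743800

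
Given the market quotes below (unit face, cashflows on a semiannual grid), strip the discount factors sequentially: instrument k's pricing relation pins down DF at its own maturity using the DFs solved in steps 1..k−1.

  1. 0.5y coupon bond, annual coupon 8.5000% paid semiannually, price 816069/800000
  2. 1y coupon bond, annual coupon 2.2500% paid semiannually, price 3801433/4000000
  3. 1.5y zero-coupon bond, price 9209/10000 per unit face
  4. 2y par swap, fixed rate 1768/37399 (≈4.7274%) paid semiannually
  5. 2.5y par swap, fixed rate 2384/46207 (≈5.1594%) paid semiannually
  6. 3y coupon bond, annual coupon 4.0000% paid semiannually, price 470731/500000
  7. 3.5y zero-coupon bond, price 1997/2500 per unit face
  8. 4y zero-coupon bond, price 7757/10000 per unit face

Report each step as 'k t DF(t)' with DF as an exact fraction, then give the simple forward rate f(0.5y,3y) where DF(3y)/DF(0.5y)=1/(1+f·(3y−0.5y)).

step 1 [0.5y] bond c/2=17/400: DF=(816069/800000 − 17/400·(0))/(1+17/400) = 1957/2000 ≈ 0.978500
step 2 [1y] bond c/2=9/800: DF=(3801433/4000000 − 9/800·(0.978500))/(1+9/800) = 9289/10000 ≈ 0.928900
step 3 [1.5y] zero: DF = P = 9209/10000 ≈ 0.920900
step 4 [2y] swap r/2=884/37399: DF=(1 − 884/37399·(0.978500+0.928900+0.920900))/(1+884/37399) = 2279/2500 ≈ 0.911600
step 5 [2.5y] swap r/2=1192/46207: DF=(1 − 1192/46207·(0.978500+0.928900+0.920900+0.911600))/(1+1192/46207) = 1101/1250 ≈ 0.880800
step 6 [3y] bond c/2=1/50: DF=(470731/500000 − 1/50·(0.978500+0.928900+0.920900+0.911600+0.880800))/(1+1/50) = 2081/2500 ≈ 0.832400
step 7 [3.5y] zero: DF = P = 1997/2500 ≈ 0.798800
step 8 [4y] zero: DF = P = 7757/10000 ≈ 0.775700

1 1/2 1957/2000
2 1 9289/10000
3 3/2 9209/10000
4 2 2279/2500
5 5/2 1101/1250
6 3 2081/2500
7 7/2 1997/2500
8 4 7757/10000
f(0.5y,3y) = ((1957/2000)/(2081/2500) − 1)/(5/2) = 1461/20810 ≈ 7.0207%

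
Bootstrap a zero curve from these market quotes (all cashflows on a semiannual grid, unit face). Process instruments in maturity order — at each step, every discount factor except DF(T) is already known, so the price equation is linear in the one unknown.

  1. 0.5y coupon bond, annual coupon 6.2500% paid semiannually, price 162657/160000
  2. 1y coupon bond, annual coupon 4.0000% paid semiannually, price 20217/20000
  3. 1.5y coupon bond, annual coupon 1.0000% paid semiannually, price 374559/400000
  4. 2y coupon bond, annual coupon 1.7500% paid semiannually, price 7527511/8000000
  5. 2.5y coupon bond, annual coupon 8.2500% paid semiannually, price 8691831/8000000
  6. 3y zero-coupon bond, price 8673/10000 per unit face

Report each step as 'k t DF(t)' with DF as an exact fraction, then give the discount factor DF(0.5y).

step 1 [0.5y] bond c/2=1/32: DF=(162657/160000 − 1/32·(0))/(1+1/32) = 4929/5000 ≈ 0.985800
step 2 [1y] bond c/2=1/50: DF=(20217/20000 − 1/50·(0.985800))/(1+1/50) = 9717/10000 ≈ 0.971700
step 3 [1.5y] bond c/2=1/200: DF=(374559/400000 − 1/200·(0.985800+0.971700))/(1+1/200) = 461/500 ≈ 0.922000
step 4 [2y] bond c/2=7/800: DF=(7527511/8000000 − 7/800·(0.985800+0.971700+0.922000))/(1+7/800) = 4539/5000 ≈ 0.907800
step 5 [2.5y] bond c/2=33/800: DF=(8691831/8000000 − 33/800·(0.985800+0.971700+0.922000+0.907800))/(1+33/800) = 4467/5000 ≈ 0.893400
step 6 [3y] zero: DF = P = 8673/10000 ≈ 0.867300

1 1/2 4929/5000
2 1 9717/10000
3 3/2 461/500
4 2 4539/5000
5 5/2 4467/5000
6 3 8673/10000
DF(0.5y) = 4929/5000 ≈ 0.985800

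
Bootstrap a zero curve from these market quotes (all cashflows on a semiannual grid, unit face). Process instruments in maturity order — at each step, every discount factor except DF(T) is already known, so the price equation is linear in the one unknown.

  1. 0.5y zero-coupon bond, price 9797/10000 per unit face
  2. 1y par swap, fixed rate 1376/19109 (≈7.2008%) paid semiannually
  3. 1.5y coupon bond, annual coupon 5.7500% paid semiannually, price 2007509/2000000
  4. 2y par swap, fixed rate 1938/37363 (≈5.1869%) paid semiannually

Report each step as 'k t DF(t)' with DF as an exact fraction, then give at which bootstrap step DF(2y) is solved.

1 1/2 9797/10000
2 1 582/625
3 3/2 9223/10000
4 2 9031/10000
DF(2y) is solved at step 4

step 1 [0.5y] zero: DF = P = 9797/10000 ≈ 0.979700
step 2 [1y] swap r/2=688/19109: DF=(1 − 688/19109·(0.979700))/(1+688/19109) = 582/625 ≈ 0.931200
step 3 [1.5y] bond c/2=23/800: DF=(2007509/2000000 − 23/800·(0.979700+0.931200))/(1+23/800) = 9223/10000 ≈ 0.922300
step 4 [2y] swap r/2=969/37363: DF=(1 − 969/37363·(0.979700+0.931200+0.922300))/(1+969/37363) = 9031/10000 ≈ 0.903100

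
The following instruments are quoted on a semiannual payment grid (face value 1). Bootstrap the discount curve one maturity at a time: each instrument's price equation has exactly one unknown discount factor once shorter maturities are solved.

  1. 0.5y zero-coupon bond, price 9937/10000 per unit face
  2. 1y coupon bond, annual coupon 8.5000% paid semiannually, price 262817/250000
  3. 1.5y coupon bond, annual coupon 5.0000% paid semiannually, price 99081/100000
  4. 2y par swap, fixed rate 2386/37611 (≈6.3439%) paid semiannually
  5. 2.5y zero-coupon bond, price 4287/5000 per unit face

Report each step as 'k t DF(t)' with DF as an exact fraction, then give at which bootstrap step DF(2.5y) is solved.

step 1 [0.5y] zero: DF = P = 9937/10000 ≈ 0.993700
step 2 [1y] bond c/2=17/400: DF=(262817/250000 − 17/400·(0.993700))/(1+17/400) = 9679/10000 ≈ 0.967900
step 3 [1.5y] bond c/2=1/40: DF=(99081/100000 − 1/40·(0.993700+0.967900))/(1+1/40) = 2297/2500 ≈ 0.918800
step 4 [2y] swap r/2=1193/37611: DF=(1 − 1193/37611·(0.993700+0.967900+0.918800))/(1+1193/37611) = 8807/10000 ≈ 0.880700
step 5 [2.5y] zero: DF = P = 4287/5000 ≈ 0.857400

1 1/2 9937/10000
2 1 9679/10000
3 3/2 2297/2500
4 2 8807/10000
5 5/2 4287/5000
DF(2.5y) is solved at step 5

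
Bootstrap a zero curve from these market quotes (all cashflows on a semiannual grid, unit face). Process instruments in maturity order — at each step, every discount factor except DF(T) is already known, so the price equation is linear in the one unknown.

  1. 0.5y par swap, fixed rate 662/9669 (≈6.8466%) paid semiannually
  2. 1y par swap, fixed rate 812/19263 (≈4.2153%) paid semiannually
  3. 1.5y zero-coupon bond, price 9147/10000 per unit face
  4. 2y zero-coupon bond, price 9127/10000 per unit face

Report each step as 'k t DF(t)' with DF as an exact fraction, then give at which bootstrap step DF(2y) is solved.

1 1/2 9669/10000
2 1 4797/5000
3 3/2 9147/10000
4 2 9127/10000
DF(2y) is solved at step 4

step 1 [0.5y] swap r/2=331/9669: DF=(1 − 331/9669·(0))/(1+331/9669) = 9669/10000 ≈ 0.966900
step 2 [1y] swap r/2=406/19263: DF=(1 − 406/19263·(0.966900))/(1+406/19263) = 4797/5000 ≈ 0.959400
step 3 [1.5y] zero: DF = P = 9147/10000 ≈ 0.914700
step 4 [2y] zero: DF = P = 9127/10000 ≈ 0.912700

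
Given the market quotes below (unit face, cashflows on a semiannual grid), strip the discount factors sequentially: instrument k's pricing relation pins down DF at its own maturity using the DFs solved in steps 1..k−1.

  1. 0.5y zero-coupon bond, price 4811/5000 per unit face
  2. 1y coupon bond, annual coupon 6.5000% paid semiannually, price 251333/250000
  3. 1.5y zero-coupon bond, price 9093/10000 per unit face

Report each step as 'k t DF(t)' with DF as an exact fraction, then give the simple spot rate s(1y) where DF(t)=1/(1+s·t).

step 1 [0.5y] zero: DF = P = 4811/5000 ≈ 0.962200
step 2 [1y] bond c/2=13/400: DF=(251333/250000 − 13/400·(0.962200))/(1+13/400) = 4717/5000 ≈ 0.943400
step 3 [1.5y] zero: DF = P = 9093/10000 ≈ 0.909300

1 1/2 4811/5000
2 1 4717/5000
3 3/2 9093/10000
s(1y) = (1/(4717/5000) − 1)/(1) = 283/4717 ≈ 5.9996%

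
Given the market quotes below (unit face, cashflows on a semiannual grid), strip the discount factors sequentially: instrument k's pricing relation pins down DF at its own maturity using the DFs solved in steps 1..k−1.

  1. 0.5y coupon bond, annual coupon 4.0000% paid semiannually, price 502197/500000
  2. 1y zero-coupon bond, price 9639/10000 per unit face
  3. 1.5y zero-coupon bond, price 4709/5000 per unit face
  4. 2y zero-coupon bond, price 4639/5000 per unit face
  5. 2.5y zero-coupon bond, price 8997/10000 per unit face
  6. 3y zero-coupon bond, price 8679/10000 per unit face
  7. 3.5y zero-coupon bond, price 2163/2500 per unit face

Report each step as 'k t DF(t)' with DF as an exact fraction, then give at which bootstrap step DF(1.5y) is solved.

1 1/2 9847/10000
2 1 9639/10000
3 3/2 4709/5000
4 2 4639/5000
5 5/2 8997/10000
6 3 8679/10000
7 7/2 2163/2500
DF(1.5y) is solved at step 3

step 1 [0.5y] bond c/2=1/50: DF=(502197/500000 − 1/50·(0))/(1+1/50) = 9847/10000 ≈ 0.984700
step 2 [1y] zero: DF = P = 9639/10000 ≈ 0.963900
step 3 [1.5y] zero: DF = P = 4709/5000 ≈ 0.941800
step 4 [2y] zero: DF = P = 4639/5000 ≈ 0.927800
step 5 [2.5y] zero: DF = P = 8997/10000 ≈ 0.899700
step 6 [3y] zero: DF = P = 8679/10000 ≈ 0.867900
step 7 [3.5y] zero: DF = P = 2163/2500 ≈ 0.865200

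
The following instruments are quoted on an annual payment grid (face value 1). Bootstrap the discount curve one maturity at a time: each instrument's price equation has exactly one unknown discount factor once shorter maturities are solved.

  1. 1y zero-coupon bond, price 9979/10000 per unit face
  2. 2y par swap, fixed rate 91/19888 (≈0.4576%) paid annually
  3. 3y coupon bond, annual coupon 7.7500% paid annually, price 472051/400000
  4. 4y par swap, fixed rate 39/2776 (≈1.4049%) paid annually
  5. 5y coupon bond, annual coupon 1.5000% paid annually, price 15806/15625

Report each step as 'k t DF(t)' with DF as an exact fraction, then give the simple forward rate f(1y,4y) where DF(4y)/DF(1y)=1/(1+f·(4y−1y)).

1 1 9979/10000
2 2 9909/10000
3 3 4761/5000
4 4 4727/5000
5 5 587/625
f(1y,4y) = ((9979/10000)/(4727/5000) − 1)/(3) = 175/9454 ≈ 1.8511%

step 1 [1y] zero: DF = P = 9979/10000 ≈ 0.997900
step 2 [2y] swap r/1=91/19888: DF=(1 − 91/19888·(0.997900))/(1+91/19888) = 9909/10000 ≈ 0.990900
step 3 [3y] bond c/1=31/400: DF=(472051/400000 − 31/400·(0.997900+0.990900))/(1+31/400) = 4761/5000 ≈ 0.952200
step 4 [4y] swap r/1=39/2776: DF=(1 − 39/2776·(0.997900+0.990900+0.952200))/(1+39/2776) = 4727/5000 ≈ 0.945400
step 5 [5y] bond c/1=3/200: DF=(15806/15625 − 3/200·(0.997900+0.990900+0.952200+0.945400))/(1+3/200) = 587/625 ≈ 0.939200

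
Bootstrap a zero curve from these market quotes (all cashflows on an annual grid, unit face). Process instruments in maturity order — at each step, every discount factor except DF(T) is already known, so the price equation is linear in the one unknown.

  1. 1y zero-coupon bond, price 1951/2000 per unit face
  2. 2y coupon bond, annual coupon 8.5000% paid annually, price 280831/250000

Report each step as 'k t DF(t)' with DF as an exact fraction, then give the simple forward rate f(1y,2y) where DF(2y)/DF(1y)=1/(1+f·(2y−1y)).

step 1 [1y] zero: DF = P = 1951/2000 ≈ 0.975500
step 2 [2y] bond c/1=17/200: DF=(280831/250000 − 17/200·(0.975500))/(1+17/200) = 9589/10000 ≈ 0.958900

1 1 1951/2000
2 2 9589/10000
f(1y,2y) = ((1951/2000)/(9589/10000) − 1)/(1) = 166/9589 ≈ 1.7312%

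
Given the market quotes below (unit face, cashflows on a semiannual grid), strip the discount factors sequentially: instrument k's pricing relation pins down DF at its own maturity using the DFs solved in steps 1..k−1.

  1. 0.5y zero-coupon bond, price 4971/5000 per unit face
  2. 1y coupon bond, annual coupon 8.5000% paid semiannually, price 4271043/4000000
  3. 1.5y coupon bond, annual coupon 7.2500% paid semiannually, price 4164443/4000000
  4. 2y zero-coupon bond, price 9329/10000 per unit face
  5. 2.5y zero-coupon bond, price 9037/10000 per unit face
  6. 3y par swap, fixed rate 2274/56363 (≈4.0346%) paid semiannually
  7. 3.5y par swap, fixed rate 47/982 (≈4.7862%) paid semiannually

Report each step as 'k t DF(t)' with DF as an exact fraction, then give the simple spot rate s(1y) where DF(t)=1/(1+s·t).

1 1/2 4971/5000
2 1 9837/10000
3 3/2 1871/2000
4 2 9329/10000
5 5/2 9037/10000
6 3 8863/10000
7 7/2 8449/10000
s(1y) = (1/(9837/10000) − 1)/(1) = 163/9837 ≈ 1.6570%

step 1 [0.5y] zero: DF = P = 4971/5000 ≈ 0.994200
step 2 [1y] bond c/2=17/400: DF=(4271043/4000000 − 17/400·(0.994200))/(1+17/400) = 9837/10000 ≈ 0.983700
step 3 [1.5y] bond c/2=29/800: DF=(4164443/4000000 − 29/800·(0.994200+0.983700))/(1+29/800) = 1871/2000 ≈ 0.935500
step 4 [2y] zero: DF = P = 9329/10000 ≈ 0.932900
step 5 [2.5y] zero: DF = P = 9037/10000 ≈ 0.903700
step 6 [3y] swap r/2=1137/56363: DF=(1 − 1137/56363·(0.994200+0.983700+0.935500+0.932900+0.903700))/(1+1137/56363) = 8863/10000 ≈ 0.886300
step 7 [3.5y] swap r/2=47/1964: DF=(1 − 47/1964·(0.994200+0.983700+0.935500+0.932900+0.903700+0.886300))/(1+47/1964) = 8449/10000 ≈ 0.844900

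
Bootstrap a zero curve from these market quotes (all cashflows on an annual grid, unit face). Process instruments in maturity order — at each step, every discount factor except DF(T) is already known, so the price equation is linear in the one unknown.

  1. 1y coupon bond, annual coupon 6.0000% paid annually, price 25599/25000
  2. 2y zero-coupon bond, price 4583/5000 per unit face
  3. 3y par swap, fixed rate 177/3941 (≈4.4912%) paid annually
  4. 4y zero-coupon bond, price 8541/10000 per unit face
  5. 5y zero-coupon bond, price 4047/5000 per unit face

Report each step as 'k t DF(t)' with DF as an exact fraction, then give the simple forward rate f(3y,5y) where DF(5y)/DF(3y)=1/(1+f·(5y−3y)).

step 1 [1y] bond c/1=3/50: DF=(25599/25000 − 3/50·(0))/(1+3/50) = 483/500 ≈ 0.966000
step 2 [2y] zero: DF = P = 4583/5000 ≈ 0.916600
step 3 [3y] swap r/1=177/3941: DF=(1 − 177/3941·(0.966000+0.916600))/(1+177/3941) = 8761/10000 ≈ 0.876100
step 4 [4y] zero: DF = P = 8541/10000 ≈ 0.854100
step 5 [5y] zero: DF = P = 4047/5000 ≈ 0.809400

1 1 483/500
2 2 4583/5000
3 3 8761/10000
4 4 8541/10000
5 5 4047/5000
f(3y,5y) = ((8761/10000)/(4047/5000) − 1)/(2) = 667/16188 ≈ 4.1203%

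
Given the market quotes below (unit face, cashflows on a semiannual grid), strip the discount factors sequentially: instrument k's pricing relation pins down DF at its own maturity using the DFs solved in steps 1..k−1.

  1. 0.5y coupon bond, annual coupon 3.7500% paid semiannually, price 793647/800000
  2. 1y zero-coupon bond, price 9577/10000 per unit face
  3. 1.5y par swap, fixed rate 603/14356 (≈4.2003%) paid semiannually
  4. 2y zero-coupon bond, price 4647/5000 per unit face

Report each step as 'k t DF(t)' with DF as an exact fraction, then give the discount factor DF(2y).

step 1 [0.5y] bond c/2=3/160: DF=(793647/800000 − 3/160·(0))/(1+3/160) = 4869/5000 ≈ 0.973800
step 2 [1y] zero: DF = P = 9577/10000 ≈ 0.957700
step 3 [1.5y] swap r/2=603/28712: DF=(1 − 603/28712·(0.973800+0.957700))/(1+603/28712) = 9397/10000 ≈ 0.939700
step 4 [2y] zero: DF = P = 4647/5000 ≈ 0.929400

1 1/2 4869/5000
2 1 9577/10000
3 3/2 9397/10000
4 2 4647/5000
DF(2y) = 4647/5000 ≈ 0.929400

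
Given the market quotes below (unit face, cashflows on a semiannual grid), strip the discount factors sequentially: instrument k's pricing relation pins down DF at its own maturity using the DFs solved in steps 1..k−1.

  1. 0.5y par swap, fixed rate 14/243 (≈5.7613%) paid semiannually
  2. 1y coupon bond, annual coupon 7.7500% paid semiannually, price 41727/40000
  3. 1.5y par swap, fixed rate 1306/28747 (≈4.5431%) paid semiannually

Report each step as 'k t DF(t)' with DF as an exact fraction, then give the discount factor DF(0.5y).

step 1 [0.5y] swap r/2=7/243: DF=(1 − 7/243·(0))/(1+7/243) = 243/250 ≈ 0.972000
step 2 [1y] bond c/2=31/800: DF=(41727/40000 − 31/800·(0.972000))/(1+31/800) = 121/125 ≈ 0.968000
step 3 [1.5y] swap r/2=653/28747: DF=(1 − 653/28747·(0.972000+0.968000))/(1+653/28747) = 9347/10000 ≈ 0.934700

1 1/2 243/250
2 1 121/125
3 3/2 9347/10000
DF(0.5y) = 243/250 ≈ 0.972000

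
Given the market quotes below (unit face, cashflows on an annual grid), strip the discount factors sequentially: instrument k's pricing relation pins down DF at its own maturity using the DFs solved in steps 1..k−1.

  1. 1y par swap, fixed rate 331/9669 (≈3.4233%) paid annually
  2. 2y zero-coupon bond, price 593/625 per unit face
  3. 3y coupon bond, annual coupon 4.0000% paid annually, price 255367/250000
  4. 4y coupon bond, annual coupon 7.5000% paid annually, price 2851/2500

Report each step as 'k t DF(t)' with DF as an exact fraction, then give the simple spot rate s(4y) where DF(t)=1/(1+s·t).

step 1 [1y] swap r/1=331/9669: DF=(1 − 331/9669·(0))/(1+331/9669) = 9669/10000 ≈ 0.966900
step 2 [2y] zero: DF = P = 593/625 ≈ 0.948800
step 3 [3y] bond c/1=1/25: DF=(255367/250000 − 1/25·(0.966900+0.948800))/(1+1/25) = 1817/2000 ≈ 0.908500
step 4 [4y] bond c/1=3/40: DF=(2851/2500 − 3/40·(0.966900+0.948800+0.908500))/(1+3/40) = 4319/5000 ≈ 0.863800

1 1 9669/10000
2 2 593/625
3 3 1817/2000
4 4 4319/5000
s(4y) = (1/(4319/5000) − 1)/(4) = 681/17276 ≈ 3.9419%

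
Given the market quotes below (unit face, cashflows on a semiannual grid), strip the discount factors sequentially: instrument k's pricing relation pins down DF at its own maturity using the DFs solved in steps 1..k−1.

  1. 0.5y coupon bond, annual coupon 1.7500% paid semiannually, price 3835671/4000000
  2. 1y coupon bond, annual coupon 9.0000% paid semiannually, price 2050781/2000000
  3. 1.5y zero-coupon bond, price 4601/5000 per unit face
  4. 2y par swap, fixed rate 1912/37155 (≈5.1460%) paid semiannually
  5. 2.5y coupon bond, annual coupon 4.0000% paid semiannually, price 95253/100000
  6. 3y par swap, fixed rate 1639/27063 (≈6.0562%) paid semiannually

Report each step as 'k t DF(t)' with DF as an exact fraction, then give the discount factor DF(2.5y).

1 1/2 4753/5000
2 1 9403/10000
3 3/2 4601/5000
4 2 2261/2500
5 5/2 861/1000
6 3 8361/10000
DF(2.5y) = 861/1000 ≈ 0.861000

step 1 [0.5y] bond c/2=7/800: DF=(3835671/4000000 − 7/800·(0))/(1+7/800) = 4753/5000 ≈ 0.950600
step 2 [1y] bond c/2=9/200: DF=(2050781/2000000 − 9/200·(0.950600))/(1+9/200) = 9403/10000 ≈ 0.940300
step 3 [1.5y] zero: DF = P = 4601/5000 ≈ 0.920200
step 4 [2y] swap r/2=956/37155: DF=(1 − 956/37155·(0.950600+0.940300+0.920200))/(1+956/37155) = 2261/2500 ≈ 0.904400
step 5 [2.5y] bond c/2=1/50: DF=(95253/100000 − 1/50·(0.950600+0.940300+0.920200+0.904400))/(1+1/50) = 861/1000 ≈ 0.861000
step 6 [3y] swap r/2=1639/54126: DF=(1 − 1639/54126·(0.950600+0.940300+0.920200+0.904400+0.861000))/(1+1639/54126) = 8361/10000 ≈ 0.836100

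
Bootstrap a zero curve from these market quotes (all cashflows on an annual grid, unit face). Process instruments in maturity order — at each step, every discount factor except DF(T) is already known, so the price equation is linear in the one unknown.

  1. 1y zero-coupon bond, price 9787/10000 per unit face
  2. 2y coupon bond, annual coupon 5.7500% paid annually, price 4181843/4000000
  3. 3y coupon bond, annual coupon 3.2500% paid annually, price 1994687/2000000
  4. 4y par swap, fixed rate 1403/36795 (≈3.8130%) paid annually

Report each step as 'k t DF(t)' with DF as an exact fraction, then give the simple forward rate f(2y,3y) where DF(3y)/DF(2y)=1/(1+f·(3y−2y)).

step 1 [1y] zero: DF = P = 9787/10000 ≈ 0.978700
step 2 [2y] bond c/1=23/400: DF=(4181843/4000000 − 23/400·(0.978700))/(1+23/400) = 4677/5000 ≈ 0.935400
step 3 [3y] bond c/1=13/400: DF=(1994687/2000000 − 13/400·(0.978700+0.935400))/(1+13/400) = 9057/10000 ≈ 0.905700
step 4 [4y] swap r/1=1403/36795: DF=(1 − 1403/36795·(0.978700+0.935400+0.905700))/(1+1403/36795) = 8597/10000 ≈ 0.859700

1 1 9787/10000
2 2 4677/5000
3 3 9057/10000
4 4 8597/10000
f(2y,3y) = ((4677/5000)/(9057/10000) − 1)/(1) = 99/3019 ≈ 3.2792%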